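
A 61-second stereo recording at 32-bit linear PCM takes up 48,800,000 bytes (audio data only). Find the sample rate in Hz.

100,000 Hz

Bytes = sample_rate × seconds × bytes_per_sample × channels.
sample_rate = 48,800,000 / (61 × 4 × 2) = 48,800,000 / 488 = 100,000 Hz.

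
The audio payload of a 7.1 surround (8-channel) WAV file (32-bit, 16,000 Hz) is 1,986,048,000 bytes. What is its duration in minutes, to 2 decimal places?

64.65 minutes

Byte rate = 16,000 × 4 × 8 = 512,000 bytes/s.
Duration = 1,986,048,000 / 512,000 = 3,879 s.
3,879 s / 60 = 64.65 minutes.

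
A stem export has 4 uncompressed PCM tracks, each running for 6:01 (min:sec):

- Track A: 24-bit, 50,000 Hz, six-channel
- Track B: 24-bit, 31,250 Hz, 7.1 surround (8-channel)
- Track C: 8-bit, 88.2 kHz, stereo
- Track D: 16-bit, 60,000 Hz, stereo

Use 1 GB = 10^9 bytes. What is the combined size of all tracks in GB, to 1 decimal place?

6:01 (min:sec) = 361 s.
Track A: 50,000 × 361 × 3 × 6 = 324,900,000 bytes.
Track B: 31,250 × 361 × 3 × 8 = 270,750,000 bytes.
Track C: 88,200 × 361 × 1 × 2 = 63,680,400 bytes.
Track D: 60,000 × 361 × 2 × 2 = 86,640,000 bytes.
Total = 745,970,400 bytes = 0.7 GB.

0.7 GB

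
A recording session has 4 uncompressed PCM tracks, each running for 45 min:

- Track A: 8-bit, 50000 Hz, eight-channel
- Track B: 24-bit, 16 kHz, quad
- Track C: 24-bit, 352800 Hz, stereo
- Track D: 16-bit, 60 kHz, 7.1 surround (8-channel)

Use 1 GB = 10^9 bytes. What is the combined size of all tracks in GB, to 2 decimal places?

45 min = 2,700 s.
Track A: 50,000 × 2,700 × 1 × 8 = 1,080,000,000 bytes.
Track B: 16,000 × 2,700 × 3 × 4 = 518,400,000 bytes.
Track C: 352,800 × 2,700 × 3 × 2 = 5,715,360,000 bytes.
Track D: 60,000 × 2,700 × 2 × 8 = 2,592,000,000 bytes.
Total = 9,905,760,000 bytes = 9.91 GB.

9.91 GB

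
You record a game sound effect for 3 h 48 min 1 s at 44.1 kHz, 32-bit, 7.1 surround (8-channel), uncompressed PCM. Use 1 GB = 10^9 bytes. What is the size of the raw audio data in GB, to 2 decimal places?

19.31 GB

Duration = 3 h 48 min 1 s = 13,681 s.
Bytes = 44,100 samples/s × 13,681 s × 4 bytes/sample × 8 ch = 19,306,627,200 bytes.
19,306,627,200 / 1,000,000,000 = 19.31 GB.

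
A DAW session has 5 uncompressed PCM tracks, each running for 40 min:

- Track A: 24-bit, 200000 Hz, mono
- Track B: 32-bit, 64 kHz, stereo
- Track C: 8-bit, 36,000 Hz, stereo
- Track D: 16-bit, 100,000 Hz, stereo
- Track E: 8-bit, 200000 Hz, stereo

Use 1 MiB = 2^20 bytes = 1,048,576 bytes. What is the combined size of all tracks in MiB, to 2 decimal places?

40 min = 2,400 s.
Track A: 200,000 × 2,400 × 3 × 1 = 1,440,000,000 bytes.
Track B: 64,000 × 2,400 × 4 × 2 = 1,228,800,000 bytes.
Track C: 36,000 × 2,400 × 1 × 2 = 172,800,000 bytes.
Track D: 100,000 × 2,400 × 2 × 2 = 960,000,000 bytes.
Track E: 200,000 × 2,400 × 1 × 2 = 960,000,000 bytes.
Total = 4,761,600,000 bytes = 4541.02 MiB.

4541.02 MiB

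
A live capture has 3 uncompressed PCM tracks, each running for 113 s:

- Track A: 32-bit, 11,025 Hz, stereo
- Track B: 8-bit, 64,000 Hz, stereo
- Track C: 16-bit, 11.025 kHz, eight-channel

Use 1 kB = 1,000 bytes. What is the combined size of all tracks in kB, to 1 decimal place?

44363.8 kB

Track A: 11,025 × 113 × 4 × 2 = 9,966,600 bytes.
Track B: 64,000 × 113 × 1 × 2 = 14,464,000 bytes.
Track C: 11,025 × 113 × 2 × 8 = 19,933,200 bytes.
Total = 44,363,800 bytes = 44363.8 kB.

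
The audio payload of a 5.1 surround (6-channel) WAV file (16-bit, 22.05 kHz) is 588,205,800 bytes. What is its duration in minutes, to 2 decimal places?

37.05 minutes

Byte rate = 22,050 × 2 × 6 = 264,600 bytes/s.
Duration = 588,205,800 / 264,600 = 2,223 s.
2,223 s / 60 = 37.05 minutes.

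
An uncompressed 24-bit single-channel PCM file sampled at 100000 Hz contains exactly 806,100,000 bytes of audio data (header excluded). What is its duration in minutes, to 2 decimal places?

Byte rate = 100,000 × 3 × 1 = 300,000 bytes/s.
Duration = 806,100,000 / 300,000 = 2,687 s.
2,687 s / 60 = 44.78 minutes.

44.78 minutes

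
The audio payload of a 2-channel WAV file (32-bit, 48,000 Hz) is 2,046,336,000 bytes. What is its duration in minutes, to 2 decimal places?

Byte rate = 48,000 × 4 × 2 = 384,000 bytes/s.
Duration = 2,046,336,000 / 384,000 = 5,329 s.
5,329 s / 60 = 88.82 minutes.

88.82 minutes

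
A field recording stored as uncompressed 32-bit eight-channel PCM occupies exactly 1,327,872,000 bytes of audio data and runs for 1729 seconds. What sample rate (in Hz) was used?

24,000 Hz

Bytes = sample_rate × seconds × bytes_per_sample × channels.
sample_rate = 1,327,872,000 / (1,729 × 4 × 8) = 1,327,872,000 / 55,328 = 24,000 Hz.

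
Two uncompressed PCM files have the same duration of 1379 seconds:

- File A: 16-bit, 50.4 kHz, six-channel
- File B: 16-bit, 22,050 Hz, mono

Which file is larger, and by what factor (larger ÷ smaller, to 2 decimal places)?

File A, by a factor of 13.71

File A: 50,400 × 2 × 6 = 604,800 bytes/s.
File B: 22,050 × 2 × 1 = 44,100 bytes/s.
File A is larger; ratio = 834,019,200 / 60,813,900 = 13.71.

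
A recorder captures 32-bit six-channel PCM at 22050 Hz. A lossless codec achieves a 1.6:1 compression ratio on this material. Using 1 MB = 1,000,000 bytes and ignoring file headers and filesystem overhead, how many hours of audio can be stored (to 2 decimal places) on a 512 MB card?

Uncompressed byte rate = 22,050 × 4 × 6 = 529,200 bytes/s.
After 1.6:1 compression, effective rate ≈ 330750 bytes/s.
Capacity = 512 × 1,000,000 = 512,000,000 bytes.
512,000,000 / effective rate ≈ 1548 s → 0.43 hours.

0.43 hours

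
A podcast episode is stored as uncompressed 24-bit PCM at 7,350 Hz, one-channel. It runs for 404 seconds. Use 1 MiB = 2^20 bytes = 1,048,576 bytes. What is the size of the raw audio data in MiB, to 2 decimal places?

8.50 MiB

Bytes = 7,350 samples/s × 404 s × 3 bytes/sample × 1 ch = 8,908,200 bytes.
8,908,200 / 1,048,576 = 8.50 MiB.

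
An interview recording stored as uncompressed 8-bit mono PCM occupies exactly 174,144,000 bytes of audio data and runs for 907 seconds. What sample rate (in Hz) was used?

192,000 Hz

Bytes = sample_rate × seconds × bytes_per_sample × channels.
sample_rate = 174,144,000 / (907 × 1 × 1) = 174,144,000 / 907 = 192,000 Hz.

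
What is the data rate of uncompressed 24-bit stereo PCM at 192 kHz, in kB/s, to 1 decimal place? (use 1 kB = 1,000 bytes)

1152.0 kB/s

Bit rate = 192,000 × 24 × 2 = 9,216,000 bits/s.
9,216,000 / 8 = 1,152,000 B/s = 1152.0 kB/s.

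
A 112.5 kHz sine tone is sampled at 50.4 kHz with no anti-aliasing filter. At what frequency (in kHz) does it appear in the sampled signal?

11.7 kHz

Nyquist = 50,400/2 = 25,200 Hz; 112,500 Hz exceeds it.
Alias = |112,500 − 2×50,400| = |112,500 − 100,800| = 11,700 Hz = 11.7 kHz.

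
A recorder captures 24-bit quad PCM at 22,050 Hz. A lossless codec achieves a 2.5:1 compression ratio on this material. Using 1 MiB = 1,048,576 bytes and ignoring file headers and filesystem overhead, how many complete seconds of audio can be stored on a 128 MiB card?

1,268 seconds

Uncompressed byte rate = 22,050 × 3 × 4 = 264,600 bytes/s.
After 2.5:1 compression, effective rate ≈ 105840 bytes/s.
Capacity = 128 × 1,048,576 = 134,217,728 bytes.
134,217,728 / effective rate ≈ 1268.12 s → 1,268 seconds.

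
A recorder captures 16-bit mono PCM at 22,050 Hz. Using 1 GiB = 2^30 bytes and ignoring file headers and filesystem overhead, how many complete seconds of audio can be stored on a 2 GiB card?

48,695 seconds

Uncompressed byte rate = 22,050 × 2 × 1 = 44,100 bytes/s.
Capacity = 2 × 1,073,741,824 = 2,147,483,648 bytes.
2,147,483,648 / 44,100 ≈ 48695.77 s → 48,695 seconds.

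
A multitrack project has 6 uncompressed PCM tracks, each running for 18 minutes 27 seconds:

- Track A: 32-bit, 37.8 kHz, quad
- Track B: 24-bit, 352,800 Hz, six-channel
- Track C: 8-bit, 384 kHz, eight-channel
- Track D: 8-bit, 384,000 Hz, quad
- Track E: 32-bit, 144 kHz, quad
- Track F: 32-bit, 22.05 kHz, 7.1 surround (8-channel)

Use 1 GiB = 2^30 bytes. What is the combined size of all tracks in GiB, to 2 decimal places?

15.02 GiB

18 minutes 27 seconds = 1,107 s.
Track A: 37,800 × 1,107 × 4 × 4 = 669,513,600 bytes.
Track B: 352,800 × 1,107 × 3 × 6 = 7,029,892,800 bytes.
Track C: 384,000 × 1,107 × 1 × 8 = 3,400,704,000 bytes.
Track D: 384,000 × 1,107 × 1 × 4 = 1,700,352,000 bytes.
Track E: 144,000 × 1,107 × 4 × 4 = 2,550,528,000 bytes.
Track F: 22,050 × 1,107 × 4 × 8 = 781,099,200 bytes.
Total = 16,132,089,600 bytes = 15.02 GiB.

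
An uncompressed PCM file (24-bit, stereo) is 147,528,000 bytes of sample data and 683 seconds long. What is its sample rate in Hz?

36,000 Hz

Bytes = sample_rate × seconds × bytes_per_sample × channels.
sample_rate = 147,528,000 / (683 × 3 × 2) = 147,528,000 / 4,098 = 36,000 Hz.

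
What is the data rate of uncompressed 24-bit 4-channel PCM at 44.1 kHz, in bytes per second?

Bit rate = 44,100 × 24 × 4 = 4,233,600 bits/s.
4,233,600 / 8 = 529,200 bytes/s.

529,200 bytes/s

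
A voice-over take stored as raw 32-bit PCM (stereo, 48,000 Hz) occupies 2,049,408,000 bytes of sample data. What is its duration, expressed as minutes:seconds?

88:57

Byte rate = 48,000 × 4 × 2 = 384,000 bytes/s.
Duration = 2,049,408,000 / 384,000 = 5,337 s.
5,337 s = 88:57.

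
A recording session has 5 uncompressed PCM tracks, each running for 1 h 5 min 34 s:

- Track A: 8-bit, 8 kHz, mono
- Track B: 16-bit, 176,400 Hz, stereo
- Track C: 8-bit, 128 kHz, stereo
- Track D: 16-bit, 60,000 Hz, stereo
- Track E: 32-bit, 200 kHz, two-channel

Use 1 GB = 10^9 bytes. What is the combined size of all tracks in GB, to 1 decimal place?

1 h 5 min 34 s = 3,934 s.
Track A: 8,000 × 3,934 × 1 × 1 = 31,472,000 bytes.
Track B: 176,400 × 3,934 × 2 × 2 = 2,775,830,400 bytes.
Track C: 128,000 × 3,934 × 1 × 2 = 1,007,104,000 bytes.
Track D: 60,000 × 3,934 × 2 × 2 = 944,160,000 bytes.
Track E: 200,000 × 3,934 × 4 × 2 = 6,294,400,000 bytes.
Total = 11,052,966,400 bytes = 11.1 GB.

11.1 GB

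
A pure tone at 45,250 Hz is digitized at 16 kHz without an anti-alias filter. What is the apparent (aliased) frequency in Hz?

Nyquist = 16,000/2 = 8,000 Hz; 45,250 Hz exceeds it.
Alias = |45,250 − 3×16,000| = |45,250 − 48,000| = 2,750 Hz.

2,750 Hz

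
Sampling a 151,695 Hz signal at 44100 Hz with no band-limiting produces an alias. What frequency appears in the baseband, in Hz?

19,395 Hz

Nyquist = 44,100/2 = 22,050 Hz; 151,695 Hz exceeds it.
Alias = |151,695 − 3×44,100| = |151,695 − 132,300| = 19,395 Hz.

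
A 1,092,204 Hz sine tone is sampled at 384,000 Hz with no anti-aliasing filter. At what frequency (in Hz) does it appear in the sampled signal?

59,796 Hz

Nyquist = 384,000/2 = 192,000 Hz; 1,092,204 Hz exceeds it.
Alias = |1,092,204 − 3×384,000| = |1,092,204 − 1,152,000| = 59,796 Hz.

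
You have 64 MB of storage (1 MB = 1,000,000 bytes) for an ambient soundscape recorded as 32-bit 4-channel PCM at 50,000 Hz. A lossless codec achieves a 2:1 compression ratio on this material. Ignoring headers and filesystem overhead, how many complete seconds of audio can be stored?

160 seconds

Uncompressed byte rate = 50,000 × 4 × 4 = 800,000 bytes/s.
After 2:1 compression, effective rate ≈ 400000 bytes/s.
Capacity = 64 × 1,000,000 = 64,000,000 bytes.
64,000,000 / effective rate ≈ 160 s → 160 seconds.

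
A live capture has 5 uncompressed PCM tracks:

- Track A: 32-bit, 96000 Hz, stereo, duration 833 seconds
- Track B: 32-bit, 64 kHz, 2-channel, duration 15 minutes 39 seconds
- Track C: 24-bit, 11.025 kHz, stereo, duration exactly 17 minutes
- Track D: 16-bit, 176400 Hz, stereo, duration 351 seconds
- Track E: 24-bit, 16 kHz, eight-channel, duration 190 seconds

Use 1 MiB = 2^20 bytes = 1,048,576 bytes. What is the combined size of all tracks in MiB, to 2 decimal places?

1438.72 MiB

Track A: 96,000 × 833 × 4 × 2 = 639,744,000 bytes.
Track B: 15 minutes 39 seconds = 939 s; 64,000 × 939 × 4 × 2 = 480,768,000 bytes.
Track C: exactly 17 minutes = 1,020 s; 11,025 × 1,020 × 3 × 2 = 67,473,000 bytes.
Track D: 176,400 × 351 × 2 × 2 = 247,665,600 bytes.
Track E: 16,000 × 190 × 3 × 8 = 72,960,000 bytes.
Total = 1,508,610,600 bytes = 1438.72 MiB.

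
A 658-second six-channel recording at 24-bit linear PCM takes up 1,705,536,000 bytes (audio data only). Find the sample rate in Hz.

144,000 Hz

Bytes = sample_rate × seconds × bytes_per_sample × channels.
sample_rate = 1,705,536,000 / (658 × 3 × 6) = 1,705,536,000 / 11,844 = 144,000 Hz.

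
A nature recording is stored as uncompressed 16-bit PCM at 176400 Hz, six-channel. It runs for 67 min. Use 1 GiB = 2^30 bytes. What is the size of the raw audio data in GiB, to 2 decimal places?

7.93 GiB

Duration = 67 min = 4,020 s.
Bytes = 176,400 samples/s × 4,020 s × 2 bytes/sample × 6 ch = 8,509,536,000 bytes.
8,509,536,000 / 1,073,741,824 = 7.93 GiB.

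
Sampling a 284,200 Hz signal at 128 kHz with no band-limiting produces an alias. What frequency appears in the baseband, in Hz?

28,200 Hz

Nyquist = 128,000/2 = 64,000 Hz; 284,200 Hz exceeds it.
Alias = |284,200 − 2×128,000| = |284,200 − 256,000| = 28,200 Hz.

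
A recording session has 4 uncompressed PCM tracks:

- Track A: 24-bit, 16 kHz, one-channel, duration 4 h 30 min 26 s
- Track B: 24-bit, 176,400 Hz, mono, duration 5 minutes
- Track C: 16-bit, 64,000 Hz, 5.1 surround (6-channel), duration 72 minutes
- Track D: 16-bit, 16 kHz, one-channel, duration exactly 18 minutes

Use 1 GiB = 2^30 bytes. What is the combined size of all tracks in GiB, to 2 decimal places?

4.00 GiB

Track A: 4 h 30 min 26 s = 16,226 s; 16,000 × 16,226 × 3 × 1 = 778,848,000 bytes.
Track B: 5 minutes = 300 s; 176,400 × 300 × 3 × 1 = 158,760,000 bytes.
Track C: 72 minutes = 4,320 s; 64,000 × 4,320 × 2 × 6 = 3,317,760,000 bytes.
Track D: exactly 18 minutes = 1,080 s; 16,000 × 1,080 × 2 × 1 = 34,560,000 bytes.
Total = 4,289,928,000 bytes = 4.00 GiB.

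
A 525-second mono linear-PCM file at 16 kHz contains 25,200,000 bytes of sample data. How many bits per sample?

Bytes per sample = 25,200,000 / (16,000 × 525 × 1) = 25,200,000 / 8,400,000 = 3.
Bit depth = 3 × 8 = 24 bits.

24 bits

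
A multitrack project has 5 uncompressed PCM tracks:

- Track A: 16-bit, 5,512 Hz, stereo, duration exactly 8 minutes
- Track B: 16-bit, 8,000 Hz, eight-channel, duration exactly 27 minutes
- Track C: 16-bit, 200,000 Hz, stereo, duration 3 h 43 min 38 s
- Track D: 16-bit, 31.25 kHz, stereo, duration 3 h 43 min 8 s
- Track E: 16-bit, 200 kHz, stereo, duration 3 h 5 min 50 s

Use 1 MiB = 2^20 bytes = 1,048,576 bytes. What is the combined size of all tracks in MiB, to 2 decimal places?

Track A: exactly 8 minutes = 480 s; 5,512 × 480 × 2 × 2 = 10,583,040 bytes.
Track B: exactly 27 minutes = 1,620 s; 8,000 × 1,620 × 2 × 8 = 207,360,000 bytes.
Track C: 3 h 43 min 38 s = 13,418 s; 200,000 × 13,418 × 2 × 2 = 10,734,400,000 bytes.
Track D: 3 h 43 min 8 s = 13,388 s; 31,250 × 13,388 × 2 × 2 = 1,673,500,000 bytes.
Track E: 3 h 5 min 50 s = 11,150 s; 200,000 × 11,150 × 2 × 2 = 8,920,000,000 bytes.
Total = 21,545,843,040 bytes = 20547.72 MiB.

20547.72 MiB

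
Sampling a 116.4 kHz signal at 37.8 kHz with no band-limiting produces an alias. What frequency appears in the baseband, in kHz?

Nyquist = 37,800/2 = 18,900 Hz; 116,400 Hz exceeds it.
Alias = |116,400 − 3×37,800| = |116,400 − 113,400| = 3,000 Hz = 3 kHz.

3 kHz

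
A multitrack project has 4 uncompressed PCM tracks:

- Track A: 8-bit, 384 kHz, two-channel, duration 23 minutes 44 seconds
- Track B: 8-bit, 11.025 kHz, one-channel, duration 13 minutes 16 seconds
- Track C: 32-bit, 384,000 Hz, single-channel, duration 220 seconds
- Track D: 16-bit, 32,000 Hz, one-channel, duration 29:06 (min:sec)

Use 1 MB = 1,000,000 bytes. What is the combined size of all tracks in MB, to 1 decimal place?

Track A: 23 minutes 44 seconds = 1,424 s; 384,000 × 1,424 × 1 × 2 = 1,093,632,000 bytes.
Track B: 13 minutes 16 seconds = 796 s; 11,025 × 796 × 1 × 1 = 8,775,900 bytes.
Track C: 384,000 × 220 × 4 × 1 = 337,920,000 bytes.
Track D: 29:06 (min:sec) = 1,746 s; 32,000 × 1,746 × 2 × 1 = 111,744,000 bytes.
Total = 1,552,071,900 bytes = 1552.1 MB.

1552.1 MB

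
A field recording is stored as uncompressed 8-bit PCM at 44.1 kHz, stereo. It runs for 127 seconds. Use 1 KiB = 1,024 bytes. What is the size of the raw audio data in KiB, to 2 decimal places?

Bytes = 44,100 samples/s × 127 s × 1 bytes/sample × 2 ch = 11,201,400 bytes.
11,201,400 / 1,024 = 10938.87 KiB.

10938.87 KiB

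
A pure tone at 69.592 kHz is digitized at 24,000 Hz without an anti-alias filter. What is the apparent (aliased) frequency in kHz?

Nyquist = 24,000/2 = 12,000 Hz; 69,592 Hz exceeds it.
Alias = |69,592 − 3×24,000| = |69,592 − 72,000| = 2,408 Hz = 2.408 kHz.

2.408 kHz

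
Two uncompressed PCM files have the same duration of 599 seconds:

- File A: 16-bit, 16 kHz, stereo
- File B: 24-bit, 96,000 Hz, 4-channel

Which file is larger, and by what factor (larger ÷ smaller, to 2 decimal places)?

File A: 16,000 × 2 × 2 = 64,000 bytes/s.
File B: 96,000 × 3 × 4 = 1,152,000 bytes/s.
File B is larger; ratio = 690,048,000 / 38,336,000 = 18.00.

File B, by a factor of 18.00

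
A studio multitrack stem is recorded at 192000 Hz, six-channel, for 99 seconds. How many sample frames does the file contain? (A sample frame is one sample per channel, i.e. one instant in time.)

192,000 samples/s × 99 s = 19,008,000 frames.

19,008,000 sample frames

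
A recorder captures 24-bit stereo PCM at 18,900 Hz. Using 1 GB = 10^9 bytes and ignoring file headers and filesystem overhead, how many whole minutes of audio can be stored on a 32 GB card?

Uncompressed byte rate = 18,900 × 3 × 2 = 113,400 bytes/s.
Capacity = 32 × 1,000,000,000 = 32,000,000,000 bytes.
32,000,000,000 / 113,400 ≈ 282186.95 s → 4,703 minutes.

4,703 minutes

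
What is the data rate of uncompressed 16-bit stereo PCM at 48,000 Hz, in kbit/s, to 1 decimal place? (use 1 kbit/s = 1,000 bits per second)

Bit rate = 48,000 × 16 × 2 = 1,536,000 bits/s.
= 1536.0 kbit/s.

1536.0 kbit/s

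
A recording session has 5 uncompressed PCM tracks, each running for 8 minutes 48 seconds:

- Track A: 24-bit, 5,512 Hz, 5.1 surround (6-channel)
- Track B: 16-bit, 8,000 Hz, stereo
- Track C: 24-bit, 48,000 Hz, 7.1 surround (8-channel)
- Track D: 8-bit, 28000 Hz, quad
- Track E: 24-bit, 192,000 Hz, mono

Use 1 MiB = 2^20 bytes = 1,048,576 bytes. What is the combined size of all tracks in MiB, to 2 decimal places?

8 minutes 48 seconds = 528 s.
Track A: 5,512 × 528 × 3 × 6 = 52,386,048 bytes.
Track B: 8,000 × 528 × 2 × 2 = 16,896,000 bytes.
Track C: 48,000 × 528 × 3 × 8 = 608,256,000 bytes.
Track D: 28,000 × 528 × 1 × 4 = 59,136,000 bytes.
Track E: 192,000 × 528 × 3 × 1 = 304,128,000 bytes.
Total = 1,040,802,048 bytes = 992.59 MiB.

992.59 MiB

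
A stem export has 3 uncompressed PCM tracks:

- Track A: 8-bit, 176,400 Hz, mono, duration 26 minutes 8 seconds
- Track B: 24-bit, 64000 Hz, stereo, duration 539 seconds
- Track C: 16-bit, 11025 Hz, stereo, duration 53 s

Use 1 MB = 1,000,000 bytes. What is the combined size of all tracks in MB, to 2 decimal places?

485.91 MB

Track A: 26 minutes 8 seconds = 1,568 s; 176,400 × 1,568 × 1 × 1 = 276,595,200 bytes.
Track B: 64,000 × 539 × 3 × 2 = 206,976,000 bytes.
Track C: 11,025 × 53 × 2 × 2 = 2,337,300 bytes.
Total = 485,908,500 bytes = 485.91 MB.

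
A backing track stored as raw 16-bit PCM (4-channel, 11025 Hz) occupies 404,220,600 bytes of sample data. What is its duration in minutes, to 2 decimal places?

Byte rate = 11,025 × 2 × 4 = 88,200 bytes/s.
Duration = 404,220,600 / 88,200 = 4,583 s.
4,583 s / 60 = 76.38 minutes.

76.38 minutes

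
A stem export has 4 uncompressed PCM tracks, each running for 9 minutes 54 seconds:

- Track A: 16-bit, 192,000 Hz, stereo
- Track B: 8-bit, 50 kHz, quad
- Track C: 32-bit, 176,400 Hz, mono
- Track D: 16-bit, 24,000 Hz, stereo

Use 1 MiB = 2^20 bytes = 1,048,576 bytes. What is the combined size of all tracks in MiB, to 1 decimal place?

9 minutes 54 seconds = 594 s.
Track A: 192,000 × 594 × 2 × 2 = 456,192,000 bytes.
Track B: 50,000 × 594 × 1 × 4 = 118,800,000 bytes.
Track C: 176,400 × 594 × 4 × 1 = 419,126,400 bytes.
Track D: 24,000 × 594 × 2 × 2 = 57,024,000 bytes.
Total = 1,051,142,400 bytes = 1002.4 MiB.

1002.4 MiB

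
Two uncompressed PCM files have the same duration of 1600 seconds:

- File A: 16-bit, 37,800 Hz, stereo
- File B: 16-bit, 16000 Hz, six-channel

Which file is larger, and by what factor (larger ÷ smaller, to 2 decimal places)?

File A: 37,800 × 2 × 2 = 151,200 bytes/s.
File B: 16,000 × 2 × 6 = 192,000 bytes/s.
File B is larger; ratio = 307,200,000 / 241,920,000 = 1.27.

File B, by a factor of 1.27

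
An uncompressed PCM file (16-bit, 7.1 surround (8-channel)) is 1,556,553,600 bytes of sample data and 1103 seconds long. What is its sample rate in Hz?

Bytes = sample_rate × seconds × bytes_per_sample × channels.
sample_rate = 1,556,553,600 / (1,103 × 2 × 8) = 1,556,553,600 / 17,648 = 88,200 Hz.

88,200 Hz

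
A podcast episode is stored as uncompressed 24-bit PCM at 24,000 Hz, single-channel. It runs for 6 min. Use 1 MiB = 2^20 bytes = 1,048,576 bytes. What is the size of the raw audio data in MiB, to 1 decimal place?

Duration = 6 min = 360 s.
Bytes = 24,000 samples/s × 360 s × 3 bytes/sample × 1 ch = 25,920,000 bytes.
25,920,000 / 1,048,576 = 24.7 MiB.

24.7 MiB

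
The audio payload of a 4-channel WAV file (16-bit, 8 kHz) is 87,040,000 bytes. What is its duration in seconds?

Byte rate = 8,000 × 2 × 4 = 64,000 bytes/s.
Duration = 87,040,000 / 64,000 = 1,360 s.

1,360 seconds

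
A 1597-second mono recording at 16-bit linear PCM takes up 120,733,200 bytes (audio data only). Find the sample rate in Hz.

Bytes = sample_rate × seconds × bytes_per_sample × channels.
sample_rate = 120,733,200 / (1,597 × 2 × 1) = 120,733,200 / 3,194 = 37,800 Hz.

37,800 Hz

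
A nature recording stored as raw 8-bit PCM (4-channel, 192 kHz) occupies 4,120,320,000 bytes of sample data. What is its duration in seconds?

Byte rate = 192,000 × 1 × 4 = 768,000 bytes/s.
Duration = 4,120,320,000 / 768,000 = 5,365 s.

5,365 seconds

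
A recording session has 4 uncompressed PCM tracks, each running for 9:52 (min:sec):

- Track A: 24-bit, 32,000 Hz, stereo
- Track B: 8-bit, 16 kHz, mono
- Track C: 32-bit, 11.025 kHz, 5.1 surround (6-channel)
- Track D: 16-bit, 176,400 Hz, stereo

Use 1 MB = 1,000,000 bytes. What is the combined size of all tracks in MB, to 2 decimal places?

9:52 (min:sec) = 592 s.
Track A: 32,000 × 592 × 3 × 2 = 113,664,000 bytes.
Track B: 16,000 × 592 × 1 × 1 = 9,472,000 bytes.
Track C: 11,025 × 592 × 4 × 6 = 156,643,200 bytes.
Track D: 176,400 × 592 × 2 × 2 = 417,715,200 bytes.
Total = 697,494,400 bytes = 697.49 MB.

697.49 MB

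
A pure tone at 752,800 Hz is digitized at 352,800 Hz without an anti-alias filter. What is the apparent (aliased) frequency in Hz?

47,200 Hz

Nyquist = 352,800/2 = 176,400 Hz; 752,800 Hz exceeds it.
Alias = |752,800 − 2×352,800| = |752,800 − 705,600| = 47,200 Hz.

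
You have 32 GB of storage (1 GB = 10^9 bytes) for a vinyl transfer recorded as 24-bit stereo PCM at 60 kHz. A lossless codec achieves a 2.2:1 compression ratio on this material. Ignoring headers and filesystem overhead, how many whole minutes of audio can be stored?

3,259 minutes

Uncompressed byte rate = 60,000 × 3 × 2 = 360,000 bytes/s.
After 2.2:1 compression, effective rate ≈ 163636.36 bytes/s.
Capacity = 32 × 1,000,000,000 = 32,000,000,000 bytes.
32,000,000,000 / effective rate ≈ 195555.56 s → 3,259 minutes.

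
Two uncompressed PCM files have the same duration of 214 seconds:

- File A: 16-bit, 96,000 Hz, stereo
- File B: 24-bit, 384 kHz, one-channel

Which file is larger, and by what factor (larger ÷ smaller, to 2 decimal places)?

File A: 96,000 × 2 × 2 = 384,000 bytes/s.
File B: 384,000 × 3 × 1 = 1,152,000 bytes/s.
File B is larger; ratio = 246,528,000 / 82,176,000 = 3.00.

File B, by a factor of 3.00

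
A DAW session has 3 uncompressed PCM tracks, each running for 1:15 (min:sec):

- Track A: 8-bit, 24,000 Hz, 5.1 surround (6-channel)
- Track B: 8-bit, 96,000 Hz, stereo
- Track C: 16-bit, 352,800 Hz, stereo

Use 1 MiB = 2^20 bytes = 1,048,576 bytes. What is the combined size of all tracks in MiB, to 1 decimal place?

1:15 (min:sec) = 75 s.
Track A: 24,000 × 75 × 1 × 6 = 10,800,000 bytes.
Track B: 96,000 × 75 × 1 × 2 = 14,400,000 bytes.
Track C: 352,800 × 75 × 2 × 2 = 105,840,000 bytes.
Total = 131,040,000 bytes = 125.0 MiB.

125.0 MiB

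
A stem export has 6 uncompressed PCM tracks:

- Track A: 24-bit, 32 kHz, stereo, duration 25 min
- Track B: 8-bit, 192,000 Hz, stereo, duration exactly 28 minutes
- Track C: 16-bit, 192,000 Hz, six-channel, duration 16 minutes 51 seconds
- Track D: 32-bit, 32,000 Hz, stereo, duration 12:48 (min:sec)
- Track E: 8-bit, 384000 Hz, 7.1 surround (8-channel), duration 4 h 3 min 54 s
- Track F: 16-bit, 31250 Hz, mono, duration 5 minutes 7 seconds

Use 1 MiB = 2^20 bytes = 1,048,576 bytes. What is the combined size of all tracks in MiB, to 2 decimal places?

46190.17 MiB

Track A: 25 min = 1,500 s; 32,000 × 1,500 × 3 × 2 = 288,000,000 bytes.
Track B: exactly 28 minutes = 1,680 s; 192,000 × 1,680 × 1 × 2 = 645,120,000 bytes.
Track C: 16 minutes 51 seconds = 1,011 s; 192,000 × 1,011 × 2 × 6 = 2,329,344,000 bytes.
Track D: 12:48 (min:sec) = 768 s; 32,000 × 768 × 4 × 2 = 196,608,000 bytes.
Track E: 4 h 3 min 54 s = 14,634 s; 384,000 × 14,634 × 1 × 8 = 44,955,648,000 bytes.
Track F: 5 minutes 7 seconds = 307 s; 31,250 × 307 × 2 × 1 = 19,187,500 bytes.
Total = 48,433,907,500 bytes = 46190.17 MiB.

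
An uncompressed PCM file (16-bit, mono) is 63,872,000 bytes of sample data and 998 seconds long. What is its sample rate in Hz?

Bytes = sample_rate × seconds × bytes_per_sample × channels.
sample_rate = 63,872,000 / (998 × 2 × 1) = 63,872,000 / 1,996 = 32,000 Hz.

32,000 Hz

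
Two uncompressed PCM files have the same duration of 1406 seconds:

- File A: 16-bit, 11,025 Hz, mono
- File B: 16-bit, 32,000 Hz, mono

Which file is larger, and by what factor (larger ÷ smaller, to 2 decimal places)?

File B, by a factor of 2.90

File A: 11,025 × 2 × 1 = 22,050 bytes/s.
File B: 32,000 × 2 × 1 = 64,000 bytes/s.
File B is larger; ratio = 89,984,000 / 31,002,300 = 2.90.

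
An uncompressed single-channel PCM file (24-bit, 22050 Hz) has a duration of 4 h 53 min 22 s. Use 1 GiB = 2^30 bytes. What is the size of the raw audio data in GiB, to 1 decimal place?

Duration = 4 h 53 min 22 s = 17,602 s.
Bytes = 22,050 samples/s × 17,602 s × 3 bytes/sample × 1 ch = 1,164,372,300 bytes.
1,164,372,300 / 1,073,741,824 = 1.1 GiB.

1.1 GiB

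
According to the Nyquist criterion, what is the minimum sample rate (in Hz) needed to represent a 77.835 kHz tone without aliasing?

155,670 Hz

Minimum sample rate = 2 × 77,835 Hz = 155,670 Hz.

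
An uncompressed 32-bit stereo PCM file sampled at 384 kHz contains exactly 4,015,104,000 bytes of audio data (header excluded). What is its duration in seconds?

Byte rate = 384,000 × 4 × 2 = 3,072,000 bytes/s.
Duration = 4,015,104,000 / 3,072,000 = 1,307 s.

1,307 seconds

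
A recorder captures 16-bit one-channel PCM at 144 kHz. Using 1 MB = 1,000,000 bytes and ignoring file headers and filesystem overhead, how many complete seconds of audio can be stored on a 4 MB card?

13 seconds

Uncompressed byte rate = 144,000 × 2 × 1 = 288,000 bytes/s.
Capacity = 4 × 1,000,000 = 4,000,000 bytes.
4,000,000 / 288,000 ≈ 13.89 s → 13 seconds.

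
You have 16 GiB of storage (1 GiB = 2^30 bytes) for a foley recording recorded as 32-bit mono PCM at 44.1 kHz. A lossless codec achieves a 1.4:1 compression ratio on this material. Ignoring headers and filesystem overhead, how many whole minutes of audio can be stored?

2,272 minutes

Uncompressed byte rate = 44,100 × 4 × 1 = 176,400 bytes/s.
After 1.4:1 compression, effective rate ≈ 126000 bytes/s.
Capacity = 16 × 1,073,741,824 = 17,179,869,184 bytes.
17,179,869,184 / effective rate ≈ 136348.17 s → 2,272 minutes.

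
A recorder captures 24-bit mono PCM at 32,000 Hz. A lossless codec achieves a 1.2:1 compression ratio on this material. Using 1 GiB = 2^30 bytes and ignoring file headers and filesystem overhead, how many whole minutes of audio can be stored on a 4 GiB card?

894 minutes

Uncompressed byte rate = 32,000 × 3 × 1 = 96,000 bytes/s.
After 1.2:1 compression, effective rate ≈ 80000 bytes/s.
Capacity = 4 × 1,073,741,824 = 4,294,967,296 bytes.
4,294,967,296 / effective rate ≈ 53687.09 s → 894 minutes.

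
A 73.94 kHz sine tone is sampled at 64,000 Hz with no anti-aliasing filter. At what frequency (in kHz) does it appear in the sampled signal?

9.94 kHz

Nyquist = 64,000/2 = 32,000 Hz; 73,940 Hz exceeds it.
Alias = |73,940 − 1×64,000| = |73,940 − 64,000| = 9,940 Hz = 9.94 kHz.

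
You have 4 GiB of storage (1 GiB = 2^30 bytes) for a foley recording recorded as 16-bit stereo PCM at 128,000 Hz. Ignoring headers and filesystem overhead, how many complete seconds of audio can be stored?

8,388 seconds

Uncompressed byte rate = 128,000 × 2 × 2 = 512,000 bytes/s.
Capacity = 4 × 1,073,741,824 = 4,294,967,296 bytes.
4,294,967,296 / 512,000 ≈ 8388.61 s → 8,388 seconds.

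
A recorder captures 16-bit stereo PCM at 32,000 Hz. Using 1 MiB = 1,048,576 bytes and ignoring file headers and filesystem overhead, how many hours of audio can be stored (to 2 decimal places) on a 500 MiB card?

Uncompressed byte rate = 32,000 × 2 × 2 = 128,000 bytes/s.
Capacity = 500 × 1,048,576 = 524,288,000 bytes.
524,288,000 / 128,000 ≈ 4096 s → 1.14 hours.

1.14 hours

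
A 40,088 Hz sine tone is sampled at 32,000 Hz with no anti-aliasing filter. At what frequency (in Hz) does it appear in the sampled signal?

8,088 Hz

Nyquist = 32,000/2 = 16,000 Hz; 40,088 Hz exceeds it.
Alias = |40,088 − 1×32,000| = |40,088 − 32,000| = 8,088 Hz.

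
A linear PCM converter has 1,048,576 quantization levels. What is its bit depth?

20 bits

log2(1,048,576) = 20.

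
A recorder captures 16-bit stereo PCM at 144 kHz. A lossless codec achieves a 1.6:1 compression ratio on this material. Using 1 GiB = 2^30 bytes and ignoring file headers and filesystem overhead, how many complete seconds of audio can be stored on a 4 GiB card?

11,930 seconds

Uncompressed byte rate = 144,000 × 2 × 2 = 576,000 bytes/s.
After 1.6:1 compression, effective rate ≈ 360000 bytes/s.
Capacity = 4 × 1,073,741,824 = 4,294,967,296 bytes.
4,294,967,296 / effective rate ≈ 11930.46 s → 11,930 seconds.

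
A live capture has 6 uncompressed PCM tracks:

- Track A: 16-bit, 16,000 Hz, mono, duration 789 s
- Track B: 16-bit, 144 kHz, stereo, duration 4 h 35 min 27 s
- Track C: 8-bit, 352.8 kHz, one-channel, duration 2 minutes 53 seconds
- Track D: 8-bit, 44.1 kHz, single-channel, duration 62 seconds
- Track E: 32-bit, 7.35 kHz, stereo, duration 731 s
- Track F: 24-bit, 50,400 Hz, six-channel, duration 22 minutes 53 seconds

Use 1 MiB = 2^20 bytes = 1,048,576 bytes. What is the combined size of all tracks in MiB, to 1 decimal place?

10392.3 MiB

Track A: 16,000 × 789 × 2 × 1 = 25,248,000 bytes.
Track B: 4 h 35 min 27 s = 16,527 s; 144,000 × 16,527 × 2 × 2 = 9,519,552,000 bytes.
Track C: 2 minutes 53 seconds = 173 s; 352,800 × 173 × 1 × 1 = 61,034,400 bytes.
Track D: 44,100 × 62 × 1 × 1 = 2,734,200 bytes.
Track E: 7,350 × 731 × 4 × 2 = 42,982,800 bytes.
Track F: 22 minutes 53 seconds = 1,373 s; 50,400 × 1,373 × 3 × 6 = 1,245,585,600 bytes.
Total = 10,897,137,000 bytes = 10392.3 MiB.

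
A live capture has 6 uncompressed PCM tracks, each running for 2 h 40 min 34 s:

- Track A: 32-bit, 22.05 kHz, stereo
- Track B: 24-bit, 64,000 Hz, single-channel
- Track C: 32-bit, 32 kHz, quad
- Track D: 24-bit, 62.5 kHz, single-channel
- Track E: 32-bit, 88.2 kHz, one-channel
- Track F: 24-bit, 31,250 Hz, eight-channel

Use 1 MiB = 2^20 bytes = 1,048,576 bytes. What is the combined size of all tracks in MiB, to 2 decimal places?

2 h 40 min 34 s = 9,634 s.
Track A: 22,050 × 9,634 × 4 × 2 = 1,699,437,600 bytes.
Track B: 64,000 × 9,634 × 3 × 1 = 1,849,728,000 bytes.
Track C: 32,000 × 9,634 × 4 × 4 = 4,932,608,000 bytes.
Track D: 62,500 × 9,634 × 3 × 1 = 1,806,375,000 bytes.
Track E: 88,200 × 9,634 × 4 × 1 = 3,398,875,200 bytes.
Track F: 31,250 × 9,634 × 3 × 8 = 7,225,500,000 bytes.
Total = 20,912,523,800 bytes = 19943.74 MiB.

19943.74 MiB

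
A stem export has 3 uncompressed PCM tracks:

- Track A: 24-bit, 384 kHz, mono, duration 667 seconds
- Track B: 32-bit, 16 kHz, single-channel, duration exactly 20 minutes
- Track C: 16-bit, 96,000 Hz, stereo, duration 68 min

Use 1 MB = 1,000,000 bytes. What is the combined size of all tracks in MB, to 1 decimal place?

2411.9 MB

Track A: 384,000 × 667 × 3 × 1 = 768,384,000 bytes.
Track B: exactly 20 minutes = 1,200 s; 16,000 × 1,200 × 4 × 1 = 76,800,000 bytes.
Track C: 68 min = 4,080 s; 96,000 × 4,080 × 2 × 2 = 1,566,720,000 bytes.
Total = 2,411,904,000 bytes = 2411.9 MB.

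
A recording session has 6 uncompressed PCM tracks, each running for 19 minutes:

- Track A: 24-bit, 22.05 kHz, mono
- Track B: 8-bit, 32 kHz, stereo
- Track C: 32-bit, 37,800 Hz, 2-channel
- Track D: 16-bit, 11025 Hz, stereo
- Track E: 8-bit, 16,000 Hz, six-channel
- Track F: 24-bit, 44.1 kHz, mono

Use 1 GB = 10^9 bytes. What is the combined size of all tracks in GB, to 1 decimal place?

0.8 GB

19 minutes = 1,140 s.
Track A: 22,050 × 1,140 × 3 × 1 = 75,411,000 bytes.
Track B: 32,000 × 1,140 × 1 × 2 = 72,960,000 bytes.
Track C: 37,800 × 1,140 × 4 × 2 = 344,736,000 bytes.
Track D: 11,025 × 1,140 × 2 × 2 = 50,274,000 bytes.
Track E: 16,000 × 1,140 × 1 × 6 = 109,440,000 bytes.
Track F: 44,100 × 1,140 × 3 × 1 = 150,822,000 bytes.
Total = 803,643,000 bytes = 0.8 GB.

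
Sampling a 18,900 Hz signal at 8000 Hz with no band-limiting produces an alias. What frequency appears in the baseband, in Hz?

2,900 Hz

Nyquist = 8,000/2 = 4,000 Hz; 18,900 Hz exceeds it.
Alias = |18,900 − 2×8,000| = |18,900 − 16,000| = 2,900 Hz.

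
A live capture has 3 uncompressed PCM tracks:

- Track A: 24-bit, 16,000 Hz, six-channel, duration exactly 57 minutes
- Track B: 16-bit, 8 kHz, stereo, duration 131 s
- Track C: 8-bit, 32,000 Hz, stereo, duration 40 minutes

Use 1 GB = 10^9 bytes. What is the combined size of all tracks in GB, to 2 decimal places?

1.14 GB

Track A: exactly 57 minutes = 3,420 s; 16,000 × 3,420 × 3 × 6 = 984,960,000 bytes.
Track B: 8,000 × 131 × 2 × 2 = 4,192,000 bytes.
Track C: 40 minutes = 2,400 s; 32,000 × 2,400 × 1 × 2 = 153,600,000 bytes.
Total = 1,142,752,000 bytes = 1.14 GB.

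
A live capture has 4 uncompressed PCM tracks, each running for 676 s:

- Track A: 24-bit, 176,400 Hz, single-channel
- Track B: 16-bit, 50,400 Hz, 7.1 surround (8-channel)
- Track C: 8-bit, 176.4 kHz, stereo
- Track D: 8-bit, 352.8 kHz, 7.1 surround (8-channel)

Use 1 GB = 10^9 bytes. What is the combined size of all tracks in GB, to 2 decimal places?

3.05 GB

Track A: 176,400 × 676 × 3 × 1 = 357,739,200 bytes.
Track B: 50,400 × 676 × 2 × 8 = 545,126,400 bytes.
Track C: 176,400 × 676 × 1 × 2 = 238,492,800 bytes.
Track D: 352,800 × 676 × 1 × 8 = 1,907,942,400 bytes.
Total = 3,049,300,800 bytes = 3.05 GB.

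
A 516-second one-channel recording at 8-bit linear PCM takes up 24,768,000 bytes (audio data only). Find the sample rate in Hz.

Bytes = sample_rate × seconds × bytes_per_sample × channels.
sample_rate = 24,768,000 / (516 × 1 × 1) = 24,768,000 / 516 = 48,000 Hz.

48,000 Hz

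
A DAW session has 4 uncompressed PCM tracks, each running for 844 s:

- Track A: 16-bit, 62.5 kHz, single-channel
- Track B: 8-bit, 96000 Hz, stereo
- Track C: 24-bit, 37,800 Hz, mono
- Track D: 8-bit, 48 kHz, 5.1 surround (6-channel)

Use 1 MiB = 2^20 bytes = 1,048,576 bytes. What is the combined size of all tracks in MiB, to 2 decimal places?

578.24 MiB

Track A: 62,500 × 844 × 2 × 1 = 105,500,000 bytes.
Track B: 96,000 × 844 × 1 × 2 = 162,048,000 bytes.
Track C: 37,800 × 844 × 3 × 1 = 95,709,600 bytes.
Track D: 48,000 × 844 × 1 × 6 = 243,072,000 bytes.
Total = 606,329,600 bytes = 578.24 MiB.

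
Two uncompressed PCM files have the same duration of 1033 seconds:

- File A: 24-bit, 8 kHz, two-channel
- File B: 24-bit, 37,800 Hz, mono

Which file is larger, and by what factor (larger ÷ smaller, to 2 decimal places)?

File A: 8,000 × 3 × 2 = 48,000 bytes/s.
File B: 37,800 × 3 × 1 = 113,400 bytes/s.
File B is larger; ratio = 117,142,200 / 49,584,000 = 2.36.

File B, by a factor of 2.36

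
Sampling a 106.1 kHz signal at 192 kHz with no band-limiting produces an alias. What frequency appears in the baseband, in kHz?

85.9 kHz

Nyquist = 192,000/2 = 96,000 Hz; 106,100 Hz exceeds it.
Alias = |106,100 − 1×192,000| = |106,100 − 192,000| = 85,900 Hz = 85.9 kHz.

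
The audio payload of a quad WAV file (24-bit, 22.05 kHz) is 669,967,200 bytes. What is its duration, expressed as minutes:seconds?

Byte rate = 22,050 × 3 × 4 = 264,600 bytes/s.
Duration = 669,967,200 / 264,600 = 2,532 s.
2,532 s = 42:12.

42:12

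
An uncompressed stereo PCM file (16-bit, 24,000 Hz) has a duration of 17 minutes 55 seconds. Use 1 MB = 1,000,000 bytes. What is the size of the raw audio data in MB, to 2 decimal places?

103.20 MB

Duration = 17 minutes 55 seconds = 1,075 s.
Bytes = 24,000 samples/s × 1,075 s × 2 bytes/sample × 2 ch = 103,200,000 bytes.
103,200,000 / 1,000,000 = 103.20 MB.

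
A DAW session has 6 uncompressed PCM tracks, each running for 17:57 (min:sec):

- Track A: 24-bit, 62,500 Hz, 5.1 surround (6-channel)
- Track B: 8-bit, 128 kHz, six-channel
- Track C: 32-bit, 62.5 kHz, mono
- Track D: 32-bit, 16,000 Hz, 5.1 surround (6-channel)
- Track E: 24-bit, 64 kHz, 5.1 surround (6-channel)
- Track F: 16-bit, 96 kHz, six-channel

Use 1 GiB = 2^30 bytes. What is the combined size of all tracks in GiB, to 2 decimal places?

17:57 (min:sec) = 1,077 s.
Track A: 62,500 × 1,077 × 3 × 6 = 1,211,625,000 bytes.
Track B: 128,000 × 1,077 × 1 × 6 = 827,136,000 bytes.
Track C: 62,500 × 1,077 × 4 × 1 = 269,250,000 bytes.
Track D: 16,000 × 1,077 × 4 × 6 = 413,568,000 bytes.
Track E: 64,000 × 1,077 × 3 × 6 = 1,240,704,000 bytes.
Track F: 96,000 × 1,077 × 2 × 6 = 1,240,704,000 bytes.
Total = 5,202,987,000 bytes = 4.85 GiB.

4.85 GiB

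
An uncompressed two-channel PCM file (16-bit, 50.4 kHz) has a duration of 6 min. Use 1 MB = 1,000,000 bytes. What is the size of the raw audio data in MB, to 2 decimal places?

Duration = 6 min = 360 s.
Bytes = 50,400 samples/s × 360 s × 2 bytes/sample × 2 ch = 72,576,000 bytes.
72,576,000 / 1,000,000 = 72.58 MB.

72.58 MB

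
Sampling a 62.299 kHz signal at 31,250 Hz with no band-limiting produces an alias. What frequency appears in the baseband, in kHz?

Nyquist = 31,250/2 = 15,625 Hz; 62,299 Hz exceeds it.
Alias = |62,299 − 2×31,250| = |62,299 − 62,500| = 201 Hz = 0.201 kHz.

0.201 kHz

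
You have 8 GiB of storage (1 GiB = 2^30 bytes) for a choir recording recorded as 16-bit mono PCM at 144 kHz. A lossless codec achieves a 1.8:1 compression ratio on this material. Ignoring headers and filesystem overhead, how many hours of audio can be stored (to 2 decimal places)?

14.91 hours

Uncompressed byte rate = 144,000 × 2 × 1 = 288,000 bytes/s.
After 1.8:1 compression, effective rate ≈ 160000 bytes/s.
Capacity = 8 × 1,073,741,824 = 8,589,934,592 bytes.
8,589,934,592 / effective rate ≈ 53687.09 s → 14.91 hours.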